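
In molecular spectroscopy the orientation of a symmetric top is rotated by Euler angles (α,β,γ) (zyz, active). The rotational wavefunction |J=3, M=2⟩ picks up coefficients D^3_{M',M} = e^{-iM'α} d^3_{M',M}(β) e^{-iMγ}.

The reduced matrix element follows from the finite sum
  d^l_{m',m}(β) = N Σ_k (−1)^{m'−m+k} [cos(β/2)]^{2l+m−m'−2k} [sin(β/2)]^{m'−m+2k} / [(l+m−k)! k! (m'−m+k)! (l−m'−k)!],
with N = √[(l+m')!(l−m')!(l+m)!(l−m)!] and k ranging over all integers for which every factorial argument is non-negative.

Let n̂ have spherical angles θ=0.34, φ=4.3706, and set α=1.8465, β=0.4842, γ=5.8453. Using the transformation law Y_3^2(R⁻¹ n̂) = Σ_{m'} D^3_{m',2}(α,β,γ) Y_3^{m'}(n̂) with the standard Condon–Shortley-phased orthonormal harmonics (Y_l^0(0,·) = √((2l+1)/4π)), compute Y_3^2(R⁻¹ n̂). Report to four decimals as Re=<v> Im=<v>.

Re=0.3424 Im=0.1142

Need the full column D^3_{m',2} for m'=−3..3 at α=1.8465, β=0.4842, γ=5.8453.
cos(β/2)=0.970837, sin(β/2)=0.239742
d^3_{-3,2}: single k=5 term ⇒ +0.001883;  D = +0.001867+0.000248i
d^3_{-2,2}: k∈[4..5] ⇒ +0.015568 -0.000190 = +0.015378;  D = -0.002201-0.015220i
d^3_{-1,2}: k∈[3..4] ⇒ +0.079744 -0.002431 = +0.077313;  D = -0.070615+0.031477i
d^3_{0,2}: k∈[2..3] ⇒ +0.279662 -0.017054 = +0.262608;  D = +0.168175+0.201693i
d^3_{1,2}: k∈[1..2] ⇒ +0.653845 -0.079744 = +0.574101;  D = +0.324193-0.473804i
d^3_{2,2}: k∈[0..1] ⇒ +0.837292 -0.255295 = +0.581997;  D = -0.551648-0.185486i
d^3_{3,2}: single k=0 term ⇒ -0.506466;  D = +0.024635-0.505867i
Y_3^{m'}(θ=0.34,φ=4.3706) and Σ D·Y over m':
  (+0.0019+0.0002i)·(+0.0132-0.0080i)  (-0.0022-0.0152i)·(-0.0831-0.0677i)  (-0.0706+0.0315i)·(-0.1244+0.3497i)  (+0.1682+0.2017i)·(+0.5080+0.0000i)  (+0.3242-0.4738i)·(+0.1244+0.3497i)  (-0.5516-0.1855i)·(-0.0831+0.0677i)  (+0.0246-0.5059i)·(-0.0132-0.0080i)
Y_3^2(R⁻¹ n̂) = +0.342408+0.114249i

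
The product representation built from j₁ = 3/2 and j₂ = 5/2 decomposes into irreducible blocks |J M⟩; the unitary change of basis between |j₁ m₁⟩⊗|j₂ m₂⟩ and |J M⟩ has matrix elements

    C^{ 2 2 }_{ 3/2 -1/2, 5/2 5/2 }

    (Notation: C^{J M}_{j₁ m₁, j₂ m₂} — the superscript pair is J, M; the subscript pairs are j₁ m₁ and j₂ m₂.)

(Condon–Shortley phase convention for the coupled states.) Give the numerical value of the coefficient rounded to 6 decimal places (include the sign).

+0.690066

triangle: 2!·1!·3!/7! = 12/5040
(j±m)!: 1!·2!·5!·0!·4!·0! = 5760
prefactor² = (2J+1)·Δ·N² = 480/7
  k=2: +1/(2!·0!·0!·3!·1!·0!) = 1/12
Σ = 1/12  ⇒  CG² = 480/7·(1/12)² = 10/21
CG = +√(10/21) = +0.690066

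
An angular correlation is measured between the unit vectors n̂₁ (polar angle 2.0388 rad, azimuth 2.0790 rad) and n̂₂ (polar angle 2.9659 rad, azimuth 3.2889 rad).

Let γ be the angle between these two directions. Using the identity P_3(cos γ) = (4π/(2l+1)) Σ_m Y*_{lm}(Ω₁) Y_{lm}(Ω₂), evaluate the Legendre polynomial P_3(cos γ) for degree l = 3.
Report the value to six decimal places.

Addition theorem: P_3(cos γ) = (4π/7) Σ_m Y*_{lm}(Ω₁) Y_{lm}(Ω₂), m = −3…3:
  m=-3: (0.29627 - 0.01369j) × (-0.00201 + 0.00095j) = -0.00058 + 0.00031j  (running Σ = -0.00058 + 0.00031j)
  m=-2: (0.19331 + 0.31221j) × (-0.02942 + 0.00893j) = -0.00847 - 0.00746j  (running Σ = -0.00906 - 0.00715j)
  m=-1: (-0.00245 + 0.00440j) × (-0.21497 + 0.03190j) = 0.00039 - 0.00103j  (running Σ = -0.00867 - 0.00817j)
  m=0: (0.33374 + 0.00000j) × (-0.67873 + 0.00000j) = -0.22652 + 0.00000j  (running Σ = -0.23519 - 0.00817j)
  m=1: (0.00245 + 0.00440j) × (0.21497 + 0.03190j) = 0.00039 + 0.00103j  (running Σ = -0.23481 - 0.00715j)
  m=2: (0.19331 - 0.31221j) × (-0.02942 - 0.00893j) = -0.00847 + 0.00746j  (running Σ = -0.24328 + 0.00031j)
  m=3: (-0.29627 - 0.01369j) × (0.00201 + 0.00095j) = -0.00058 - 0.00031j  (running Σ = -0.24386 - 0.00000j)
Accumulated sum -0.24386 - 0.00000j; after 4π/(2l+1) scaling, -0.43778 - 0.00000j ⇒ P_3 = -0.437781

-0.437781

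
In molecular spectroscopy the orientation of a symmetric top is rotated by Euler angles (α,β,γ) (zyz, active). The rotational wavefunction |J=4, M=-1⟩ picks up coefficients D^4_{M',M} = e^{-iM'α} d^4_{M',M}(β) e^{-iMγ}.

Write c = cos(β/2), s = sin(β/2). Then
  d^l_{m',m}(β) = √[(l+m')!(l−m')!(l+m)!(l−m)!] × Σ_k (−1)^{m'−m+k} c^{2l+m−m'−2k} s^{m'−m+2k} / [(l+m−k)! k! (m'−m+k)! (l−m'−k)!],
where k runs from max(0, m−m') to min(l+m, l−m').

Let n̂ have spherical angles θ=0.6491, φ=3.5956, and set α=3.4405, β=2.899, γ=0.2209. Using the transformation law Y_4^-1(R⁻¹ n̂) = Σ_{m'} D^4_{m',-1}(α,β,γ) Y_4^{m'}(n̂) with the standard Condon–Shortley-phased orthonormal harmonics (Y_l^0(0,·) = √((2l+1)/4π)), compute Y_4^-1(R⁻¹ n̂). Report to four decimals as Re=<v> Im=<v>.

Re=-0.0487 Im=-0.0173

Need the full column D^4_{m',-1} for m'=−4..4 at α=3.4405, β=2.8990, γ=0.2209.
cos(β/2)=0.120999, sin(β/2)=0.992653
d^4_{-4,-1}: single k=3 term ⇒ +0.000190;  D = +0.000029+0.000188i
d^4_{-3,-1}: k∈[2..3] ⇒ +0.000025 -0.002753 = -0.002729;  D = +0.001195+0.002453i
d^4_{-2,-1}: k∈[1..3] ⇒ +0.000002 -0.000538 +0.024146 = +0.023610;  D = +0.016129+0.017241i
d^4_{-1,-1}: k∈[0..3] ⇒ +0.000000 -0.000046 +0.006244 -0.140071 = -0.133874;  D = +0.116191+0.066497i
d^4_{0,-1}: k∈[0..3] ⇒ -0.000002 +0.000681 -0.045814 +0.513900 = +0.468764;  D = +0.457374+0.102710i
d^4_{1,-1}: k∈[0..3] ⇒ +0.000031 -0.006244 +0.210106 -0.942710 = -0.738817;  D = +0.736570-0.057575i
d^4_{2,-1}: k∈[0..2] ⇒ -0.000359 +0.036219 -0.487528 = -0.451667;  D = -0.419962+0.166238i
d^4_{3,-1}: k∈[0..1] ⇒ +0.002753 -0.111178 = -0.108425;  D = +0.084592-0.067824i
d^4_{4,-1}: single k=0 term ⇒ -0.012777;  D = -0.007173+0.010574i
Y_4^{m'}(θ=0.6491,φ=3.5956) and Σ D·Y over m':
  (+0.0000+0.0002i)·(-0.0143-0.0573i)  (+0.0012+0.0025i)·(-0.0456+0.2154i)  (+0.0161+0.0172i)·(+0.2589-0.3317i)  (+0.1162+0.0665i)·(-0.2953+0.1441i)  (+0.4574+0.1027i)·(-0.2055+0.0000i)  (+0.7366-0.0576i)·(+0.2953+0.1441i)  (-0.4200+0.1662i)·(+0.2589+0.3317i)  (+0.0846-0.0678i)·(+0.0456+0.2154i)  (-0.0072+0.0106i)·(-0.0143+0.0573i)
Y_4^-1(R⁻¹ n̂) = -0.048659-0.017290i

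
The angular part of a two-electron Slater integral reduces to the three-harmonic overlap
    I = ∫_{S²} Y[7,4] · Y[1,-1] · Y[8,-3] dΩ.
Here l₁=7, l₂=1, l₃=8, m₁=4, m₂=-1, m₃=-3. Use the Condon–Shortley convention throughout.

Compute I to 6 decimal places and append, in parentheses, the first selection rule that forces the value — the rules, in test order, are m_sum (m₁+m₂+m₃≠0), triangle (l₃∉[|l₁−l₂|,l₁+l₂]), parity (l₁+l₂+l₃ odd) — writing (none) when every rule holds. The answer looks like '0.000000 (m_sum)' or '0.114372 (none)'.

-0.096758 (none)

Checks pass: Σm=0; 16 even; l₃=8∈[6,8].
(2·7+1)(2·1+1)(2·8+1) = 765
Δ: 0! 14! 2! / 17! → 1/2040
sum: t=0:+1/25401600 = 1/25401600
3j²(7 1 8; 0 0 0) = Δ·Π!·Σ² = 8/255  (sign +1)
sum: t=0:+1/479001600 = 1/479001600
3j²(7 1 8; 4 -1 -3) = Δ·Π!·Σ² = 1/204  (sign -1)
combine: 4πI² = 765·8/255·1/204 = 2/17
take √, sign -1: I = -0.09675772
No selection rule forces the value: the integral is nonzero (none).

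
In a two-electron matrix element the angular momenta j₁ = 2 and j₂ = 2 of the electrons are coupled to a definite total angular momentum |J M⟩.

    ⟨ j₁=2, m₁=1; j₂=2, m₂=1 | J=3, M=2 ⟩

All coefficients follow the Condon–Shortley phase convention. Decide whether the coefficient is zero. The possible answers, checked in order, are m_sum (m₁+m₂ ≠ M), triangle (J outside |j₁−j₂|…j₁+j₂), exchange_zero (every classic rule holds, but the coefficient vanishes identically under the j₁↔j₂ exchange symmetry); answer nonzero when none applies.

m-sum: m₁+m₂ = 1+1 = 2, M = 2  ✓
triangle: |j₁−j₂| = 0 ≤ J = 3 ≤ j₁+j₂ = 4  ✓
exchange: j₁=j₂ and m₁=m₂, and (−1)^(j₁+j₂−J) = (−1)^1 = −1 forces ⟨j₁m₁;j₂m₂|JM⟩ = −⟨j₂m₂;j₁m₁|JM⟩ = −⟨j₁m₁;j₂m₂|JM⟩ ⇒ the coefficient vanishes identically
Racah sum check: Σ_k collapses to 0 ⇒ CG = 0

exchange_zero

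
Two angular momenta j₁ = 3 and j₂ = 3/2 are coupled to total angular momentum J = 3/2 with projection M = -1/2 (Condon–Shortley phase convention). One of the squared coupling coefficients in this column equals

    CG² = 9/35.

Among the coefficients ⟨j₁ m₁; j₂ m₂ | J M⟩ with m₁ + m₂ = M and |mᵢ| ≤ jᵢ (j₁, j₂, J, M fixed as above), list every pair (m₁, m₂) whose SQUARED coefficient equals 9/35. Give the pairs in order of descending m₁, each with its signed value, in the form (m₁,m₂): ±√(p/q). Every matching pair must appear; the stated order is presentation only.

(0,-1/2): −√(9/35)

Admissible pairs with m₁+m₂ = M = -1/2: (-2,3/2), (-1,1/2), (0,-1/2), (1,-3/2)
  (m₁,m₂)=(1,-3/2): CG² = 4/35, CG = +√(4/35)
  (m₁,m₂)=(0,-1/2): CG² = 9/35, CG = −√(9/35)   ← matches the target
  (m₁,m₂)=(-1,1/2): CG² = 12/35, CG = +√(12/35)
  (m₁,m₂)=(-2,3/2): CG² = 2/7, CG = −√(2/7)
Pairs with CG² = 9/35: (0,-1/2): −√(9/35)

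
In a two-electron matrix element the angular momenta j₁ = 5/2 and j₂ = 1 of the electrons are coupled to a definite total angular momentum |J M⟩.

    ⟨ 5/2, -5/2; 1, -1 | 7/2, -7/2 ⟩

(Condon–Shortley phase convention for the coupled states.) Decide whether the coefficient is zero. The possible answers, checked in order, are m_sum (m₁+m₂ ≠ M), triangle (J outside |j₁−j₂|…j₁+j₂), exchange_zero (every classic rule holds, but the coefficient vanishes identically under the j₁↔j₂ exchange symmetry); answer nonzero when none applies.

m-sum: m₁+m₂ = -5/2+(-1) = -7/2, M = -7/2  ✓
triangle: |j₁−j₂| = 3/2 ≤ J = 7/2 ≤ j₁+j₂ = 7/2  ✓
exchange: j₁≠j₂ or m₁≠m₂ — the exchange symmetry imposes no constraint here
value check: CG = +1 = +1.000000 ≠ 0

nonzero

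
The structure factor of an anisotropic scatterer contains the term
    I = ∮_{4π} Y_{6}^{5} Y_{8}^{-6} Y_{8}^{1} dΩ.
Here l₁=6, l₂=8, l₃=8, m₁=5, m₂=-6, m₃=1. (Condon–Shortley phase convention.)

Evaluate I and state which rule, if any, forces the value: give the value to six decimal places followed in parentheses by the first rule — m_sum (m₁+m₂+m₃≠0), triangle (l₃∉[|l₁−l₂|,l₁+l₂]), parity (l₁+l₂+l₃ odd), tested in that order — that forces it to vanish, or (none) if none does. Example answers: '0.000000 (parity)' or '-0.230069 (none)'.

0.146422 (none)

Checks pass: Σm=0; 22 even; l₃=8∈[2,14].
(2·6+1)(2·8+1)(2·8+1) = 3757
Δ: 6! 6! 10! / 23! → 1/13742520792
sum: t=0:+1/41803776000 t=1:−1/435456000 t=2:+1/39813120 t=3:−1/18662400 t=4:+1/39813120 t=5:−1/435456000 t=6:+1/41803776000 = -11/1393459200
3j²(6 8 8; 0 0 0) = Δ·Π!·Σ² = 600/96577  (sign -1)
sum: t=0:+1/6967296000 t=1:−1/31352832000 = 1/8957952000
3j²(6 8 8; 5 -6 1) = Δ·Π!·Σ² = 343/29716  (sign -1)
combine: 4πI² = 3757·600/96577·343/29716 = 51450/190969
take √, sign +1: I = 0.14642200
No selection rule forces the value: the integral is nonzero (none).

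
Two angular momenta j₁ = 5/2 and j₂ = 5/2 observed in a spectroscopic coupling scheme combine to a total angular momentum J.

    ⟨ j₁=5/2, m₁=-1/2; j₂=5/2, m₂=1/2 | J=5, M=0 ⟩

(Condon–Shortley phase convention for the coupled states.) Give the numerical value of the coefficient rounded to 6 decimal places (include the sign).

+√(25/63) ≈ +0.629941

triangle: 0!·5!·5!/11! = 14400/39916800
(j±m)!: 2!·3!·3!·2!·5!·5! = 2073600
prefactor² = (2J+1)·Δ·N² = 57600/7
  k=0: +1/(0!·0!·3!·3!·2!·2!) = 1/144
Σ = 1/144  ⇒  CG² = 57600/7·(1/144)² = 25/63
CG = +√(25/63) = +0.629941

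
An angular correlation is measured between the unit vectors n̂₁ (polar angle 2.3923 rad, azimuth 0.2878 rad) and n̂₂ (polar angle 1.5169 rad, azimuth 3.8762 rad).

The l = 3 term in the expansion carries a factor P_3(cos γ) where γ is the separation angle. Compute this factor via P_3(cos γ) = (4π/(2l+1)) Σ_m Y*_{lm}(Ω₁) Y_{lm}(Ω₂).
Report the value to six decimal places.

0.283716

Term-by-term m-sum for l=3 (normalisation 4π/7 = 1.795196):
  m=-3: (+0.085676+0.100205i) × (+0.245751+0.334920i) = -0.012506+0.053320i  (running Σ = -0.012506+0.053320i)
  m=-2: (-0.291205-0.188962i) × (+0.005567-0.054612i) = -0.011941+0.014851i  (running Σ = -0.024446+0.068171i)
  m=-1: (+0.354678+0.104991i) × (+0.236007-0.213173i) = +0.106088-0.050829i  (running Σ = +0.081642+0.017342i)
  m=0: (+0.087332-0.000000i) × (-0.060018+0.000000i) = -0.005241+0.000000i  (running Σ = +0.076400+0.017342i)
  m=1: (-0.354678+0.104991i) × (-0.236007-0.213173i) = +0.106088+0.050829i  (running Σ = +0.182488+0.068171i)
  m=2: (-0.291205+0.188962i) × (+0.005567+0.054612i) = -0.011941-0.014851i  (running Σ = +0.170547+0.053320i)
  m=3: (-0.085676+0.100205i) × (-0.245751+0.334920i) = -0.012506-0.053320i  (running Σ = +0.158042+0.000000i)
Σ over m = +0.158042+0.000000i; ×(4π/7) → +0.283716+0.000000i. Real part: 0.283716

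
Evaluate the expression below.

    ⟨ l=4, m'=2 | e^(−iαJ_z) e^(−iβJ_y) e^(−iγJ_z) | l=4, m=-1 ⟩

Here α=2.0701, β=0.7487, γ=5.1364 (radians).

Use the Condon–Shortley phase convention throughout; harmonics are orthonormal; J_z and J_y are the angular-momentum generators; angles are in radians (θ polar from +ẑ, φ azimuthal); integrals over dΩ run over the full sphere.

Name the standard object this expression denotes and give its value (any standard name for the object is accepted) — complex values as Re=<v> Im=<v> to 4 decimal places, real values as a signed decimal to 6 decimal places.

This is a Wigner D-matrix element — the rotation-matrix element ⟨l m'| R(α,β,γ) |l m⟩ in the angular-momentum basis.
D^4_{2,-1}(2.0701,0.7487,5.1364) = e^{-i·2·2.0701}·d^4_{2,-1}(0.7487)·e^{-i·-1·5.1364}. Compute d first:
Half-angle: c=0.930746, s=0.365668. N=√(720·2·6·120)=1018.233765
k: max(0,(-1)−(2))=0 … min(4+(-1),4−(2))=2
  k=0: (−1)^3·1018.2338/(72)·0.9307^5·0.3657^3 = -0.482980
  k=1: (−1)^4·1018.2338/(48)·0.9307^3·0.3657^5 = +0.111823
  k=2: (−1)^5·1018.2338/(240)·0.9307^1·0.3657^7 = -0.003452
d^4_{2,-1}(0.7487) = -0.482980 +0.111823 -0.003452 = -0.374609
D = (-0.541474+0.840718i)·(-0.374609)·(+0.411420-0.911446i) = -0.203598-0.314451i

Wigner D-matrix element, Re=-0.2036 Im=-0.3145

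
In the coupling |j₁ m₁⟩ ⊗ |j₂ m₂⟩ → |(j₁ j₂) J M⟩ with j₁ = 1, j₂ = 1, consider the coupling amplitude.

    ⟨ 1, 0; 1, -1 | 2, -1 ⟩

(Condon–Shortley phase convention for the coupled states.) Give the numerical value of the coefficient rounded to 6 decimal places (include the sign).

j₁+j₂−J=0  J+j₁−j₂=2  J−j₁+j₂=2  j₁+j₂+J+1=5
(j₁±m₁, j₂±m₂, J±M) = (1,1,0,2,1,3)
P² = 2
sum k=0..0:
  [0] +1/2 = 1/2
S = 1/2
C² = P²·S² = 1/2 ; C = +0.707107

+0.707107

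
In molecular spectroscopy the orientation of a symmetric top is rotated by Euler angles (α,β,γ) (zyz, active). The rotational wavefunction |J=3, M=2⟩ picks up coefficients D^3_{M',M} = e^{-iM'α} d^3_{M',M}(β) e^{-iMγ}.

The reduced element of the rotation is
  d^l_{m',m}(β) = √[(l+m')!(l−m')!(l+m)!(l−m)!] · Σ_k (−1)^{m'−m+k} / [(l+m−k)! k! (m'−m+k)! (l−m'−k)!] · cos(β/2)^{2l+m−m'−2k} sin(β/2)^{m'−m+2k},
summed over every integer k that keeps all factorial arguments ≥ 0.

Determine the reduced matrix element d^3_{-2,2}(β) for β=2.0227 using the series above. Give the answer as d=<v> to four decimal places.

d=0.3560

d^3_{-2,2}(β=2.0227) via the finite sum:
With c≡cos(β/2)=0.530717 and s≡sin(β/2)=0.847549, N=[1·120·120·1]^{1/2}=120.000000
k∈{4,5} keeps every argument non-negative
  k=4: (−1)^0·120.0000/(24)·0.5307^2·0.8475^4 = +0.726701
  k=5: (−1)^1·120.0000/(120)·0.5307^0·0.8475^6 = -0.370671
d^3_{-2,2}(2.0227) = +0.726701 -0.370671 = +0.356029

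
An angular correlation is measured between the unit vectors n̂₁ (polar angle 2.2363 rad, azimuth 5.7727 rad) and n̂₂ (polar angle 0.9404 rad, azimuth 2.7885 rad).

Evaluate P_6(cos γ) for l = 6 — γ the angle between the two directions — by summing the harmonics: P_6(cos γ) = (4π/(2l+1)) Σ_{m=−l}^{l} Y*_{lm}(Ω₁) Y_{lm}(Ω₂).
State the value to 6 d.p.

0.829529

Addition theorem: P_6(cos γ) = (4π/13) Σ_m Y*_{lm}(Ω₁) Y_{lm}(Ω₂), m = −6…6:
  m=-6: (-0.114083-0.008995i) × (-0.069900+0.114585i) = +0.009005-0.012443i  (running Σ = +0.009005-0.012443i)
  m=-5: (+0.258712+0.172910i) × (+0.065633-0.332884i) = +0.074539-0.074773i  (running Σ = +0.083544-0.087216i)
  m=-4: (-0.198016-0.388718i) × (+0.067638+0.423363i) = +0.151175-0.110125i  (running Σ = +0.234720-0.197341i)
  m=-3: (-0.009191+0.233507i) × (-0.081454-0.145102i) = +0.034631-0.017686i  (running Σ = +0.269351-0.215027i)
  m=-2: (-0.112242+0.183143i) × (-0.205390-0.175180i) = +0.055137-0.017953i  (running Σ = +0.324487-0.232981i)
  m=-1: (+0.286475-0.160425i) × (+0.265024+0.097671i) = +0.091592-0.014536i  (running Σ = +0.416079-0.247517i)
  m=0: (+0.130088-0.000000i) × (+0.199838+0.000000i) = +0.025996+0.000000i  (running Σ = +0.442075-0.247517i)
  m=1: (-0.286475-0.160425i) × (-0.265024+0.097671i) = +0.091592+0.014536i  (running Σ = +0.533667-0.232981i)
  m=2: (-0.112242-0.183143i) × (-0.205390+0.175180i) = +0.055137+0.017953i  (running Σ = +0.588803-0.215027i)
  m=3: (+0.009191+0.233507i) × (+0.081454-0.145102i) = +0.034631+0.017686i  (running Σ = +0.623434-0.197341i)
  m=4: (-0.198016+0.388718i) × (+0.067638-0.423363i) = +0.151175+0.110125i  (running Σ = +0.774610-0.087216i)
  m=5: (-0.258712+0.172910i) × (-0.065633-0.332884i) = +0.074539+0.074773i  (running Σ = +0.849149-0.012443i)
  m=6: (-0.114083+0.008995i) × (-0.069900-0.114585i) = +0.009005+0.012443i  (running Σ = +0.858154-0.000000i)
Total Σ_m = +0.858154-0.000000i. Multiply by 0.966644: +0.829529-0.000000i. P_6(cos γ) = 0.829529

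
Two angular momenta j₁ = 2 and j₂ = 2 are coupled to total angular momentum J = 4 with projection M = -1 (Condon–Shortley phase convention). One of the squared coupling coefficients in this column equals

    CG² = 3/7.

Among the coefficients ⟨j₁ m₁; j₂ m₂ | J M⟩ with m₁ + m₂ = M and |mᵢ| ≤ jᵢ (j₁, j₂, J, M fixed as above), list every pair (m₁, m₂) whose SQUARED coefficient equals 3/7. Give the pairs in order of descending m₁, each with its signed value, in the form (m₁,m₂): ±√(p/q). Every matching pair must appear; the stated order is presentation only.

(0,-1): +√(3/7); (-1,0): +√(3/7)

Admissible pairs with m₁+m₂ = M = -1: (-2,1), (-1,0), (0,-1), (1,-2)
  (m₁,m₂)=(1,-2): CG² = 1/14, CG = +√(1/14)
  (m₁,m₂)=(0,-1): CG² = 3/7, CG = +√(3/7)   ← matches the target
  (m₁,m₂)=(-1,0): CG² = 3/7, CG = +√(3/7)   ← matches the target
  (m₁,m₂)=(-2,1): CG² = 1/14, CG = +√(1/14)
Pairs with CG² = 3/7: (0,-1): +√(3/7); (-1,0): +√(3/7)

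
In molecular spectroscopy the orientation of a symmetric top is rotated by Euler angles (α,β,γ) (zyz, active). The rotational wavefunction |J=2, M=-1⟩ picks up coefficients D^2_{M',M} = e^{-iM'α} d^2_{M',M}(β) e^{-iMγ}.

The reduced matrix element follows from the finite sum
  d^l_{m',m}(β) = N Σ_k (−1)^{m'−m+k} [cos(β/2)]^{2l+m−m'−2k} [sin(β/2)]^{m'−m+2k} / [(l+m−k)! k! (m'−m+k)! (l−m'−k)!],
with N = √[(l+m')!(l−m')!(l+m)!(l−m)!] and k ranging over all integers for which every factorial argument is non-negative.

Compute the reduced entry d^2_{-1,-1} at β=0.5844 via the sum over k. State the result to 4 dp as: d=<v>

d=0.6126

d^2_{-1,-1}(β=0.5844) via the finite sum:
With c≡cos(β/2)=0.957612 and s≡sin(β/2)=0.288060, N=[1·6·1·6]^{1/2}=6.000000
k∈{0,1} keeps every argument non-negative
  k=0: (−1)^0·6.0000/(6)·0.9576^4·0.2881^0 = +0.840929
  k=1: (−1)^1·6.0000/(2)·0.9576^2·0.2881^2 = -0.228279
d^2_{-1,-1}(0.5844) = +0.840929 -0.228279 = +0.612650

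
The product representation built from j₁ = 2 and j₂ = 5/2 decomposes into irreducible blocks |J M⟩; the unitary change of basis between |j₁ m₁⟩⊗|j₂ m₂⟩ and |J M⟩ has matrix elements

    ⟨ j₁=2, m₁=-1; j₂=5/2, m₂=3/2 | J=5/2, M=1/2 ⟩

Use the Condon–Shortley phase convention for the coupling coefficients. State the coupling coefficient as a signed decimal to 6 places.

+√(6/35) = +0.414039

j₁+j₂−J=2  J+j₁−j₂=2  J−j₁+j₂=3  j₁+j₂+J+1=8
(j₁±m₁, j₂±m₂, J±M) = (1,3,4,1,3,2)
P² = 216/35
sum k=1..2:
  [1] −1/12 = -1/12
  [2] +1/4 = 1/4
S = 1/6
C² = P²·S² = 6/35 ; C = +0.414039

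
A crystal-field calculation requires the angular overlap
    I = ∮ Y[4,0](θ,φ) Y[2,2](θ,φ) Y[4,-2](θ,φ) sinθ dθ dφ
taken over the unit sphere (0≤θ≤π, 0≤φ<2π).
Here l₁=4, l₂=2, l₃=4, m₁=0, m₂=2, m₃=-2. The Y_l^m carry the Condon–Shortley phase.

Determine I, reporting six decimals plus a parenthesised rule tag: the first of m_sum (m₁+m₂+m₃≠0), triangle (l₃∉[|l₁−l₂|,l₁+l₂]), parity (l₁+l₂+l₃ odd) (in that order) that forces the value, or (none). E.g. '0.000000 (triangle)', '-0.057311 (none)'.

-0.190365 (none)

m-sum 0 ✓  L=10 even ✓  2≤4≤6 ✓
Π(2lᵢ+1) = 9×5×9 = 405
triangle coeff Δ(4,2,4) = 1/13860
Σ_t [0,2]: t=0:+1/192 t=1:−1/36 t=2:+1/192 = -5/288
(3j)²=20/693 [(4 2 4; 0 0 0)], sign=-1
Σ_t [2,2]: t=2:+1/192 = 1/192
(3j)²=3/77 [(4 2 4; 0 2 -2)], sign=+1
⇒ 4πI² = 2700/5929
I = (-1)√(2700/5929/(4π)) = -0.19036462
No selection rule forces the value: the integral is nonzero (none).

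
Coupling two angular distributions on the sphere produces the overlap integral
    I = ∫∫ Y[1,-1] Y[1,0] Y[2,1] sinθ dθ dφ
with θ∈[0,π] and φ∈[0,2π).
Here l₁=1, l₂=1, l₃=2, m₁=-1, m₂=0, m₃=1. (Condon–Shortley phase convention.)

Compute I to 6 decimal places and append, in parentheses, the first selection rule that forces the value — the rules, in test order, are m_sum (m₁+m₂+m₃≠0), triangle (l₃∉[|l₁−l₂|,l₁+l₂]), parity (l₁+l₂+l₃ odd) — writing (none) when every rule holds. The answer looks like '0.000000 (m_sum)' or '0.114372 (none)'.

-0.218510 (none)

m-sum 0 ✓  L=4 even ✓  0≤2≤2 ✓
Π(2lᵢ+1) = 3×3×5 = 45
triangle coeff Δ(1,1,2) = 1/30
Σ_t [0,0]: t=0:+1/1 = 1/1
(3j)²=2/15 [(1 1 2; 0 0 0)], sign=+1
Σ_t [0,0]: t=0:+1/2 = 1/2
(3j)²=1/10 [(1 1 2; -1 0 1)], sign=-1
⇒ 4πI² = 3/5
I = (-1)√(3/5/(4π)) = -0.21850969
No selection rule forces the value: the integral is nonzero (none).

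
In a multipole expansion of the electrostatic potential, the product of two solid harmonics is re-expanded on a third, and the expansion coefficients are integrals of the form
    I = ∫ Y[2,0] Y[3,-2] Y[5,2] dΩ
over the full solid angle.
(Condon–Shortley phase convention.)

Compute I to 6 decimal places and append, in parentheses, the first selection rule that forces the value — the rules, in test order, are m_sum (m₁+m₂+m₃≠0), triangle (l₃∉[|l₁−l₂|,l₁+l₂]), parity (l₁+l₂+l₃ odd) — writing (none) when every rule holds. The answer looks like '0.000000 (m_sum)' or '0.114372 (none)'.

0.190188 (none)

m-sum 0 ✓  L=10 even ✓  1≤5≤5 ✓
Π(2lᵢ+1) = 5×7×11 = 385
triangle coeff Δ(2,3,5) = 1/2310
Σ_t [0,0]: t=0:+1/144 = 1/144
(3j)²=10/231 [(2 3 5; 0 0 0)], sign=-1
Σ_t [0,0]: t=0:+1/480 = 1/480
(3j)²=3/110 [(2 3 5; 0 -2 2)], sign=-1
⇒ 4πI² = 5/11
I = (+1)√(5/11/(4π)) = 0.19018827
No selection rule forces the value: the integral is nonzero (none).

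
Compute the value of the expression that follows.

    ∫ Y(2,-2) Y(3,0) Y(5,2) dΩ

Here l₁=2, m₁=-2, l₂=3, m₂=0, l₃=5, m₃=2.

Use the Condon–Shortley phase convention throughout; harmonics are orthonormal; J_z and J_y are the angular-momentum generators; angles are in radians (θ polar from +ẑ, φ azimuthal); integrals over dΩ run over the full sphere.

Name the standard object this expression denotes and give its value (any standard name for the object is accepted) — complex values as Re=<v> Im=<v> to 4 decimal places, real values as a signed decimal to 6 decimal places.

Gaunt coefficient, +0.141758

This is a Gaunt coefficient — the integral of a triple product of spherical harmonics over the sphere.
m-sum 0 ✓  L=10 even ✓  1≤5≤5 ✓
Π(2lᵢ+1) = 5×7×11 = 385
triangle coeff Δ(2,3,5) = 1/2310
Σ_t [0,0]: t=0:+1/144 = 1/144
(3j)²=10/231 [(2 3 5; 0 0 0)], sign=-1
Σ_t [0,0]: t=0:+1/864 = 1/864
(3j)²=1/66 [(2 3 5; -2 0 2)], sign=-1
⇒ 4πI² = 25/99
I = (+1)√(25/99/(4π)) = 0.14175797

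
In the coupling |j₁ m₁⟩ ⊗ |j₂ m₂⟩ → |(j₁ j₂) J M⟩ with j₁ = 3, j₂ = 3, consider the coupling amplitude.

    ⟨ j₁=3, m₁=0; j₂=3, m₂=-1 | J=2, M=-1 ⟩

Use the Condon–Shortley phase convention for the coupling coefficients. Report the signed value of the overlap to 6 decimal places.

+√(1/42) = +0.154303

triangle: 4!×2!×2!/9! = 96/362880
(j±m)!: 3!×3!×2!×4!×1!×3! = 10368
prefactor² = (2J+1)×Δ×N² = 96/7
  k=1: −1/(1!×3!×2!×1!×0!×1!) = -1/12
  k=2: +1/(2!×2!×1!×0!×1!×2!) = 1/8
Σ = 1/24  ⇒  CG² = 96/7×(1/24)² = 1/42
CG = +√(1/42) = +0.154303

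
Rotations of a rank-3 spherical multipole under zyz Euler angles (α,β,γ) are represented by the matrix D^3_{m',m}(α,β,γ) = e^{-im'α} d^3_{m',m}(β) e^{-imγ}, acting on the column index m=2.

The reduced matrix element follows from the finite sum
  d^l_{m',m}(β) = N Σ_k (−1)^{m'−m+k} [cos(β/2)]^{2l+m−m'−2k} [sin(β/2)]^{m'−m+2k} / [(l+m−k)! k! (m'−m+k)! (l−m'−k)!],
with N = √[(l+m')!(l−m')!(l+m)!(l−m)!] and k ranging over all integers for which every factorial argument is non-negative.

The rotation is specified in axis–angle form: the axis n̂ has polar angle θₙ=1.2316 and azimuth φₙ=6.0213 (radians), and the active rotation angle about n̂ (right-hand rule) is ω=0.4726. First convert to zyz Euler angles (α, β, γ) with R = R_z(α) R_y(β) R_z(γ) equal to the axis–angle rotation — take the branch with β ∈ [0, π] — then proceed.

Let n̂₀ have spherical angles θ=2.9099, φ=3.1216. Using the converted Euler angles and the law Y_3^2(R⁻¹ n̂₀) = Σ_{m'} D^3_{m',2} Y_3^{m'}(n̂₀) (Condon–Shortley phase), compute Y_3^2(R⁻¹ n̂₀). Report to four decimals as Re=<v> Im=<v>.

Re=-0.0093 Im=-0.2256

Axis–angle → zyz. n̂ = (sinθₙcosφₙ, sinθₙsinφₙ, cosθₙ) = (+0.910869, -0.244150, +0.332729), ω = 0.4726.
R = I cosω + sinω [n̂]ₓ + (1−cosω) n̂n̂ᵀ gives
  R = [+0.981331, -0.175836, -0.077917; +0.127083, +0.896922, -0.423534; +0.144358, +0.405726, +0.902523]
β = atan2(√(R₁₃²+R₂₃²), R₃₃) = 0.445204; α = atan2(R₂₃, R₁₃) mod 2π = 4.530454; γ = atan2(R₃₂, −R₃₁) mod 2π = 1.912632
Need the full column D^3_{m',2} for m'=−3..3 at α=4.5305, β=0.4452, γ=1.9126.
cos(β/2)=0.975326, sin(β/2)=0.220768
d^3_{-3,2}: single k=5 term ⇒ +0.001253;  D = -0.001181-0.000419i
d^3_{-2,2}: k∈[4..5] ⇒ +0.011298 -0.000116 = +0.011183;  D = +0.005588-0.009686i
d^3_{-1,2}: k∈[3..4] ⇒ +0.063138 -0.001617 = +0.061520;  D = +0.046847+0.039876i
d^3_{0,2}: k∈[2..3] ⇒ +0.241565 -0.012377 = +0.229188;  D = -0.177680+0.144765i
d^3_{1,2}: k∈[1..2] ⇒ +0.616150 -0.063138 = +0.553012;  D = -0.265970-0.484853i
d^3_{2,2}: k∈[0..1] ⇒ +0.860795 -0.220517 = +0.640277;  D = +0.607814-0.201288i
d^3_{3,2}: single k=0 term ⇒ -0.477267;  D = -0.065590-0.472739i
Y_3^{m'}(θ=2.9099,φ=3.1216) and Σ D·Y over m':
  (-0.0012-0.0004i)·(-0.0050-0.0003i)  (+0.0056-0.0097i)·(-0.0524-0.0021i)  (+0.0468+0.0399i)·(-0.2772-0.0055i)  (-0.1777+0.1448i)·(-0.6307+0.0000i)  (-0.2660-0.4849i)·(+0.2772-0.0055i)  (+0.6078-0.2013i)·(-0.0524+0.0021i)  (-0.0656-0.4727i)·(+0.0050-0.0003i)
Y_3^2(R⁻¹ n̂) = -0.009343-0.225591i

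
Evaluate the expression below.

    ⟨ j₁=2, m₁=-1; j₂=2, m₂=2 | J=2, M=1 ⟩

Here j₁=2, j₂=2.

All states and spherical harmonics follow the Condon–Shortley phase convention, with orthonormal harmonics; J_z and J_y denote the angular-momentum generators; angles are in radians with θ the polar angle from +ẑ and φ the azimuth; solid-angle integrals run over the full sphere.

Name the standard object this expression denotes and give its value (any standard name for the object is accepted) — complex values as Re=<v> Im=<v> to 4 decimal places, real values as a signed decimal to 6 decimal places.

Clebsch–Gordan coefficient, +√(3/7) ≈ +0.654654

This is a Clebsch–Gordan (vector-coupling) coefficient.
j₁+j₂−J=2  J+j₁−j₂=2  J−j₁+j₂=2  j₁+j₂+J+1=7
(j₁±m₁, j₂±m₂, J±M) = (1,3,4,0,3,1)
P² = 48/7
sum k=2..2:
  [2] +1/4 = 1/4
S = 1/4
C² = P²·S² = 3/7 ; C = +0.654654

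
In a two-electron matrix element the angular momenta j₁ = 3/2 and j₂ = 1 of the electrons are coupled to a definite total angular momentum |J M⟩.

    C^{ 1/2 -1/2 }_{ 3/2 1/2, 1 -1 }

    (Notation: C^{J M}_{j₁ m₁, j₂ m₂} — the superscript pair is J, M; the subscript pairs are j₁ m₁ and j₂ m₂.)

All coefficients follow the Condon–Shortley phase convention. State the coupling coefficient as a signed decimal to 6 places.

+√(1/6) = +0.408248

j₁+j₂−J=2  J+j₁−j₂=1  J−j₁+j₂=0  j₁+j₂+J+1=4
(j₁±m₁, j₂±m₂, J±M) = (2,1,0,2,0,1)
P² = 2/3
sum k=0..0:
  [0] +1/2 = 1/2
S = 1/2
C² = P²·S² = 1/6 ; C = +0.408248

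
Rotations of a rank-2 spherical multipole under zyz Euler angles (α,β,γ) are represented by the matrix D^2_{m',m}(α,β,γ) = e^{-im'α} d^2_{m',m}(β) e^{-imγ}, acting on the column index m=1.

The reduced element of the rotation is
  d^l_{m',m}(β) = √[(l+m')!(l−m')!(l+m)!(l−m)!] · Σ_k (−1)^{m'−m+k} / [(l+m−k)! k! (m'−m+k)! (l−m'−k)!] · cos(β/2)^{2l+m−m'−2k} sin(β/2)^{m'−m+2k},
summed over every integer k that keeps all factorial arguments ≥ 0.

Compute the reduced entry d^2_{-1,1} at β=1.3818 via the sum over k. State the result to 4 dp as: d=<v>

d^2_{-1,1}(β=1.3818) via the finite sum:
c=cos(1.381800/2)=0.770673, s=sin(1.381800/2)=0.637231; N=√[1·6·6·1]=6.000000
The bounds max(0,m−m')=2 and min(l+m,l−m')=3 give 2 terms
  k=2: (−1)^0·6.0000/(2)·0.7707^2·0.6372^2 = +0.723528
  k=3: (−1)^1·6.0000/(6)·0.7707^0·0.6372^4 = -0.164887
d^2_{-1,1}(1.3818) = +0.723528 -0.164887 = +0.558640

d=0.5586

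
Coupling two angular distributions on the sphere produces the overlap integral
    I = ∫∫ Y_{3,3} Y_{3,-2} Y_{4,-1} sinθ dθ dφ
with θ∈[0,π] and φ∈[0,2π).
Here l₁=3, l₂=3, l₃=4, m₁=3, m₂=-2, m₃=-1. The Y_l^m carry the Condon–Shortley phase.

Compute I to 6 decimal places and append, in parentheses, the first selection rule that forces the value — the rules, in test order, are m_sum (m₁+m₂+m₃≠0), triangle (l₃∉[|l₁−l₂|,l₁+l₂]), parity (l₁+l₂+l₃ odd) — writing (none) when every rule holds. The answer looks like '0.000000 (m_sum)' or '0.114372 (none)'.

Checks pass: Σm=0; 10 even; l₃=4∈[0,6].
(2·3+1)(2·3+1)(2·4+1) = 441
Δ: 2! 4! 4! / 11! → 1/34650
sum: t=0:+1/72 t=1:−1/16 t=2:+1/72 = -5/144
3j²(3 3 4; 0 0 0) = Δ·Π!·Σ² = 2/77  (sign -1)
sum: t=0:+1/288 = 1/288
3j²(3 3 4; 3 -2 -1) = Δ·Π!·Σ² = 5/231  (sign -1)
combine: 4πI² = 441·2/77·5/231 = 30/121
take √, sign +1: I = 0.14046335
No selection rule forces the value: the integral is nonzero (none).

0.140463 (none)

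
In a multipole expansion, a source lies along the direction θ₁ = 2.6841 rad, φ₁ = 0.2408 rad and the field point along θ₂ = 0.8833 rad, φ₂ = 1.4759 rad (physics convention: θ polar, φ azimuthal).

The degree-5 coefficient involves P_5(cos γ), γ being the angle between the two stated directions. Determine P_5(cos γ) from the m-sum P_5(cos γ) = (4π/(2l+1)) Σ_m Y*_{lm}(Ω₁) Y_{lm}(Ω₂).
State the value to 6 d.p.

-0.178924

Expand P_5 via completeness: Σ_{m} conj(Y_{5,m}) at Ω₁ times Y_{5,m} at Ω₂ —
  m=-5: (0.00280 + 0.00728j) × (0.05846 - 0.11383j) = 0.00099 + 0.00011j  (running Σ = 0.00099 + 0.00011j)
  m=-4: (-0.02861 - 0.04115j) × (0.30862 + 0.12312j) = -0.00376 - 0.01622j  (running Σ = -0.00277 - 0.01612j)
  m=-3: (0.13965 + 0.12308j) × (-0.11771 + 0.40223j) = -0.06594 + 0.04168j  (running Σ = -0.06872 + 0.02557j)
  m=-2: (-0.37193 - 0.19439j) × (-0.13132 - 0.02523j) = 0.04394 + 0.03491j  (running Σ = -0.02478 + 0.06048j)
  m=-1: (0.45840 + 0.11257j) × (-0.02890 + 0.30363j) = -0.04743 + 0.13593j  (running Σ = -0.07220 + 0.19641j)
  m=0: (0.05535 + 0.00000j) × (-0.22064 + 0.00000j) = -0.01221 + 0.00000j  (running Σ = -0.08442 + 0.19641j)
  m=1: (-0.45840 + 0.11257j) × (0.02890 + 0.30363j) = -0.04743 - 0.13593j  (running Σ = -0.13184 + 0.06048j)
  m=2: (-0.37193 + 0.19439j) × (-0.13132 + 0.02523j) = 0.04394 - 0.03491j  (running Σ = -0.08791 + 0.02557j)
  m=3: (-0.13965 + 0.12308j) × (0.11771 + 0.40223j) = -0.06594 - 0.04168j  (running Σ = -0.15385 - 0.01612j)
  m=4: (-0.02861 + 0.04115j) × (0.30862 - 0.12312j) = -0.00376 + 0.01622j  (running Σ = -0.15761 + 0.00011j)
  m=5: (-0.00280 + 0.00728j) × (-0.05846 - 0.11383j) = 0.00099 - 0.00011j  (running Σ = -0.15662 - 0.00000j)
Accumulated sum -0.15662 - 0.00000j; after 4π/(2l+1) scaling, -0.17892 - 0.00000j ⇒ P_5 = -0.178924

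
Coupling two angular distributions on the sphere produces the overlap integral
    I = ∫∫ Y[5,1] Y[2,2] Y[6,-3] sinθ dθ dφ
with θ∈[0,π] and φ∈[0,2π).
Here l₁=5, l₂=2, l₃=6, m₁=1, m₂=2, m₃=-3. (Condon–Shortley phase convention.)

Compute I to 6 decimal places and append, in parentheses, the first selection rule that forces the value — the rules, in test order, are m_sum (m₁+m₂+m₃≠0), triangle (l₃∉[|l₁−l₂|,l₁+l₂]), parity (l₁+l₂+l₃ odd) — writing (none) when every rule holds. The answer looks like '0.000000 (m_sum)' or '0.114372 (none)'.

Σlᵢ=13 odd — θ-integrand is odd under cosθ→−cosθ; I=0

0.000000 (parity)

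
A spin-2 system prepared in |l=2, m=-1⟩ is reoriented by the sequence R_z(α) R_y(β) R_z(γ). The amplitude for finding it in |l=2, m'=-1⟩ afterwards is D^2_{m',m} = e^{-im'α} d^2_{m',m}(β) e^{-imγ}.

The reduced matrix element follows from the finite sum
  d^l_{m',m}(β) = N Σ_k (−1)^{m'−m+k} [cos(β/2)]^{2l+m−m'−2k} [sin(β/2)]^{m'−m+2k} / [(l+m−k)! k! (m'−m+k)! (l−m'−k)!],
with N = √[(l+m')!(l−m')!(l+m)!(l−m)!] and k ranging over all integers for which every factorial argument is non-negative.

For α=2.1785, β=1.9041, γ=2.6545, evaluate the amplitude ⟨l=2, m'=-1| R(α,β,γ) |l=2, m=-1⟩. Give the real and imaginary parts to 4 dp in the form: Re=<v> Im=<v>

Re=-0.0670 Im=0.5525

Split into d^2_{-1,-1}(β=1.9041) × two z-phases.
Half-angle: c=0.580014, s=0.814606. N=√(1·6·1·6)=6.000000
Admissible k: 0..1 (factorial args all ≥0)
  k=0: (−1)^0·6.0000/(6)·0.5800^4·0.8146^0 = +0.113176
  k=1: (−1)^1·6.0000/(2)·0.5800^2·0.8146^2 = -0.669721
d^2_{-1,-1}(1.9041) = +0.113176 -0.669721 = -0.556545
D = (-0.570984+0.820961i)·(-0.556545)·(-0.883697+0.468059i) = -0.066963+0.552502i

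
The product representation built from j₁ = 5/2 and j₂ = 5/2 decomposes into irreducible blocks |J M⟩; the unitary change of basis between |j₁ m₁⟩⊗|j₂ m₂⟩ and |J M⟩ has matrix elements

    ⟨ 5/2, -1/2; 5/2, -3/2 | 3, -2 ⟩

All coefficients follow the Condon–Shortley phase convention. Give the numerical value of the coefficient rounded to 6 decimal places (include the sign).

−√(1/12) = -0.288675

√[7·2!3!3!/9! · 2!3!1!4!1!5!] = √(48)
  +(−1)^0/∏(0,2,3,1,0,2)! = 1/24  (running 1/24)
  +(−1)^1/∏(1,1,2,0,1,3)! = -1/12  (running -1/24)
⟨..|..⟩ = √(48)·(-1/24) = -0.288675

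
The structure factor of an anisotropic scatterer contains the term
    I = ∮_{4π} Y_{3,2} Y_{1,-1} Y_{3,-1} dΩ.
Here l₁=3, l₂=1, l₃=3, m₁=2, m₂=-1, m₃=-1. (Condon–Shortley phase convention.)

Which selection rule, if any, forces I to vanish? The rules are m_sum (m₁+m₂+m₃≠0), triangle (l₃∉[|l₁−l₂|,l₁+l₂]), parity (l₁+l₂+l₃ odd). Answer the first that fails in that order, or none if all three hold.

Σmᵢ = 0  ✓
l₃∈[|l₁−l₂|,l₁+l₂]=[2,4], have l₃=3  ✓
Σlᵢ = 7 ⇒ odd  ✗

parity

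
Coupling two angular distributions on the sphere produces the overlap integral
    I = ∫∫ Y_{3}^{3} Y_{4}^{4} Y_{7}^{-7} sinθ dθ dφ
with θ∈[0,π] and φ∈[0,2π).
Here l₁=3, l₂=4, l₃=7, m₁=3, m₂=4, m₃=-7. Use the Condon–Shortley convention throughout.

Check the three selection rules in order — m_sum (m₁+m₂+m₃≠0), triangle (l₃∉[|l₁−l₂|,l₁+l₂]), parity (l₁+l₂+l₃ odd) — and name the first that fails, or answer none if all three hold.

none

Σmᵢ = 0  ✓
l₃∈[|l₁−l₂|,l₁+l₂]=[1,7], have l₃=7  ✓
Σlᵢ = 14 ⇒ even  ✓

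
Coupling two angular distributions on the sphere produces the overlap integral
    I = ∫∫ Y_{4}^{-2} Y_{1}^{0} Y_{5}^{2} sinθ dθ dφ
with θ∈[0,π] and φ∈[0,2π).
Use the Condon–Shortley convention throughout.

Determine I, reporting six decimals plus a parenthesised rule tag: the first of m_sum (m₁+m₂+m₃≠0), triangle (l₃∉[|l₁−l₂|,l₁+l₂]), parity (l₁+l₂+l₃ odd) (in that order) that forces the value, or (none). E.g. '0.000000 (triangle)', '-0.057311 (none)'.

0.225034 (none)

Rules hold: Σm=0, L=10 even, 3≤5≤5.
N = 9·3·11 = 297
Δ = 0!·8!·2!/11! = 1/495
Racah Σ t=0..0: t=0:+1/576 = 1/576
⇒ 3j(4 1 5; 0 0 0)² = 5/99, sgn -1
Racah Σ t=0..0: t=0:+1/1440 = 1/1440
⇒ 3j(4 1 5; -2 0 2)² = 7/165, sgn -1
4πI² = N·(3j₀)²·(3jₘ)² = 7/11
I = +1·√(0.636364/4π) = 0.22503380
No selection rule forces the value: the integral is nonzero (none).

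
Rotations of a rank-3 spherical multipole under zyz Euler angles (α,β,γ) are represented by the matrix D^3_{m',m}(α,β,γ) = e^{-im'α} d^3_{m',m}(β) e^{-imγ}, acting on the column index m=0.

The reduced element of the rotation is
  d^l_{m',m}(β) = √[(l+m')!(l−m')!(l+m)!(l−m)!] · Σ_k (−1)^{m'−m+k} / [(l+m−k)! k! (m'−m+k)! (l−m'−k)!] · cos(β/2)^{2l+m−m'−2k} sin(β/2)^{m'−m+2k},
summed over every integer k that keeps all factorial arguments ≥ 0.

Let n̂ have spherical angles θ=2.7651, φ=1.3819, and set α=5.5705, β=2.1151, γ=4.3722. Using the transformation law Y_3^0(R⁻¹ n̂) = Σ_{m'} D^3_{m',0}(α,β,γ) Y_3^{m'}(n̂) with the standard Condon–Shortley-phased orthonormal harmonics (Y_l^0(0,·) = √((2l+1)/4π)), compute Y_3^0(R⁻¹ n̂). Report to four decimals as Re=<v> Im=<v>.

Need the full column D^3_{m',0} for m'=−3..3 at α=5.5705, β=2.1151, γ=4.3722.
cos(β/2)=0.491008, sin(β/2)=0.871155
d^3_{-3,0}: single k=3 term ⇒ +0.349999;  D = -0.188063-0.295181i
d^3_{-2,0}: k∈[2..3] ⇒ +0.241605 -0.760536 = -0.518931;  D = -0.075200+0.513453i
d^3_{-1,0}: k∈[1..3] ⇒ +0.086125 -0.813324 +0.853408 = +0.126208;  D = +0.095490-0.082524i
d^3_{0,0}: k∈[0..3] ⇒ +0.014013 -0.396997 +1.249688 -0.437092 = +0.429611;  D = +0.429611+0.000000i
d^3_{1,0}: k∈[0..2] ⇒ -0.086125 +0.813324 -0.853408 = -0.126208;  D = -0.095490-0.082524i
d^3_{2,0}: k∈[0..1] ⇒ +0.241605 -0.760536 = -0.518931;  D = -0.075200-0.513453i
d^3_{3,0}: single k=0 term ⇒ -0.349999;  D = +0.188063-0.295181i
Y_3^{m'}(θ=2.7651,φ=1.3819) and Σ D·Y over m':
  (-0.1881-0.2952i)·(-0.0111+0.0175i)  (-0.0752+0.5135i)·(+0.1194+0.0474i)  (+0.0955-0.0825i)·(+0.0742-0.3879i)  (+0.4296+0.0000i)·(-0.4595+0.0000i)  (-0.0955-0.0825i)·(-0.0742-0.3879i)  (-0.0752-0.5135i)·(+0.1194-0.0474i)  (+0.1881-0.2952i)·(+0.0111+0.0175i)
Y_3^0(R⁻¹ n̂) = -0.299391+0.000000i

Re=-0.2994 Im=0.0000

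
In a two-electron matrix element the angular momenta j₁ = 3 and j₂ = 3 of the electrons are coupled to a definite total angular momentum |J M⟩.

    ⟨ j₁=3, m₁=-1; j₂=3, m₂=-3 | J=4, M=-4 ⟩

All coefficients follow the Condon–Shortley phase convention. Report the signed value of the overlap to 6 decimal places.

+0.522233

j₁+j₂−J=2  J+j₁−j₂=4  J−j₁+j₂=4  j₁+j₂+J+1=11
(j₁±m₁, j₂±m₂, J±M) = (2,4,0,6,0,8)
P² = 3981312/11
sum k=0..0:
  [0] +1/1152 = 1/1152
S = 1/1152
C² = P²·S² = 3/11 ; C = +0.522233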